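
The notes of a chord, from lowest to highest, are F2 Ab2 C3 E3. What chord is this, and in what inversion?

The distinct note names are F, Ab, C, E. Stacked in thirds they read F–Ab–C–E, which is a minor-major seventh chord on F.
The lowest note is F, the root of the chord, so this is root position (figured bass 7).

F minor-major seventh, root position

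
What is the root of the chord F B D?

Reordering F, B, D into stacked thirds gives B–D–F; the bottom of that stack, B, is the root.

B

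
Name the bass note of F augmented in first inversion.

The third of F augmented (F–A–C#) is A; that is the bass in first inversion.

A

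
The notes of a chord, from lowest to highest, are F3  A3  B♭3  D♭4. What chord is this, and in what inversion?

The pitch classes F, A, Bb, Db arrange in thirds as Bb–Db–F–A: a Bb minor-major seventh chord.
With the fifth (F) in the bass, the chord is in second inversion (figured bass 4/3).

Bb minor-major seventh, second inversion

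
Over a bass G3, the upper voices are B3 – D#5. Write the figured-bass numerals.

The notes G, B, D# stack in thirds as G–B–D# — a G augmented triad. The bass G is the root, so this is root position: figured 5/3.

5/3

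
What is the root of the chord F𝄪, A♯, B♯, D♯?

B#

The distinct letter names are F##, A#, B#, D#. Arranged as a stack of thirds they read B#–D#–F##–A#, so B# is the root (a B# minor seventh chord).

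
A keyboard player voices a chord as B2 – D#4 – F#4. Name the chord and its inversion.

B major, root position

The distinct note names are B, D#, F#. Stacked in thirds they read B–D#–F#, which is a major triad on B.
The lowest note is B, the root of the chord, so this is root position (figured bass 5/3).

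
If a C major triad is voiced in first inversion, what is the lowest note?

C major is C–E–G. First inversion places the third in the bass: E.

E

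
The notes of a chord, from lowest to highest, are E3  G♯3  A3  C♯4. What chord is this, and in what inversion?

The distinct note names are E, G#, A, C#. Stacked in thirds they read A–C#–E–G#, which is a major seventh chord on A.
The lowest note is E, the fifth of the chord, so this is second inversion (figured bass 4/3).

A major seventh, second inversion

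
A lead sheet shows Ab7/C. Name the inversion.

Ab7/C means Ab dominant seventh with C in the bass. C is the third of Ab dominant seventh (Ab–C–Eb–Gb), so this is first inversion.

first inversion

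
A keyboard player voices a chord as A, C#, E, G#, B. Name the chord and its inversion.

Reducing to letter names: A, C#, E, G#, B. These stack in thirds as A–C#–E–G#–B — an A major ninth chord.
A is the root of A major ninth; root in the bass means root position.

A major ninth, root position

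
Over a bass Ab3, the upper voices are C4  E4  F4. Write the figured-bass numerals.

The notes Ab, C, E, F stack in thirds as F–Ab–C–E — an F minor-major seventh chord. The bass Ab is the third, so this is first inversion: figured 6/5.

6/5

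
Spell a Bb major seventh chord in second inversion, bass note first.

Bb major seventh is Bb–D–F–A. Second inversion puts the fifth (F) in the bass, with the remaining tones above: F, A, Bb, D.

F, A, Bb, D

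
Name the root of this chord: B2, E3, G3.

E

The distinct letter names are B, E, G. Arranged as a stack of thirds they read E–G–B, so E is the root (an E minor triad).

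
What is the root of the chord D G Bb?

The distinct letter names are D, G, Bb. Arranged as a stack of thirds they read G–Bb–D, so G is the root (a G minor triad).

G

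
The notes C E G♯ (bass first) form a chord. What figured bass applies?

5/3

The notes C, E, G# stack in thirds as C–E–G# — a C augmented triad. The bass C is the root, so this is root position: figured 5/3.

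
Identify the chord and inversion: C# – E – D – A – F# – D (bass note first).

Reducing to letter names: C#, E, D, A, F#. These stack in thirds as D–F#–A–C#–E — a D major ninth chord.
C# is the seventh of D major ninth; seventh in the bass means third inversion.

D major ninth, third inversion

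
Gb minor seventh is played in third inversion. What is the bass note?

Gb minor seventh is Gb–Bbb–Db–Fb. Third inversion places the seventh in the bass: Fb.

Fb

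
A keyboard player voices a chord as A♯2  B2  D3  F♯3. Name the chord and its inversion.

B minor-major seventh, third inversion

The distinct note names are A#, B, D, F#. Stacked in thirds they read B–D–F#–A#, which is a minor-major seventh chord on B.
A# is the seventh of B minor-major seventh; seventh in the bass means third inversion (figured bass 4/2).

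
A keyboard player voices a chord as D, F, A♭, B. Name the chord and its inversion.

The distinct note names are D, F, Ab, B. Stacked in thirds they read B–D–F–Ab, which is a diminished seventh chord on B.
With the third (D) in the bass, the chord is in first inversion (figured bass 6/5).

B diminished seventh, first inversion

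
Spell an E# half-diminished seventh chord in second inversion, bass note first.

The chord tones are E#–G#–B–D#. With the fifth (B) lowest for second inversion: B, D#, E#, G#.

B, D#, E#, G#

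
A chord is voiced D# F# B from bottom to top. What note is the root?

The distinct letter names are D#, F#, B. Arranged as a stack of thirds they read B–D#–F#, so B is the root (a B major triad).

B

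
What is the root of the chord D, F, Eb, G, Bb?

D, F, Eb, G, Bb are the tones of an Eb major ninth chord (Eb–G–Bb–D–F), making Eb the root.

Eb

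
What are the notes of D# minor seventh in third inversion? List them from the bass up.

The chord tones are D#–F#–A#–C#. With the seventh (C#) lowest for third inversion: C#, D#, F#, A#.

C#, D#, F#, A#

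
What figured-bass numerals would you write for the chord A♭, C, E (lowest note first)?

The notes Ab, C, E stack in thirds as Ab–C–E — an Ab augmented triad. The bass Ab is the root, so this is root position: figured 5/3.

5/3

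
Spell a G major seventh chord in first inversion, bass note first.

B, D, F#, G

The chord tones are G–B–D–F#. With the third (B) lowest for first inversion: B, D, F#, G.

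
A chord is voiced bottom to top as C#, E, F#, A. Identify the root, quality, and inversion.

Reducing to letter names: C#, E, F#, A. These stack in thirds as F#–A–C#–E — an F# minor seventh chord.
The lowest note is C#, the fifth of the chord, so this is second inversion (figured bass 4/3).

F# minor seventh, second inversion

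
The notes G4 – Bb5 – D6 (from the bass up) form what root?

G, Bb, D are the tones of a G minor triad (G–Bb–D), making G the root.

G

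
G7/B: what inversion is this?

first inversion

G7/B means G dominant seventh with B in the bass. B is the third of G dominant seventh (G–B–D–F), so this is first inversion.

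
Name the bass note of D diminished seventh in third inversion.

The seventh of D diminished seventh (D–F–Ab–Cb) is Cb; that is the bass in third inversion.

Cb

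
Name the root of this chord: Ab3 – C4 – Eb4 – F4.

F

The distinct letter names are Ab, C, Eb, F. Arranged as a stack of thirds they read F–Ab–C–Eb, so F is the root (an F minor seventh chord).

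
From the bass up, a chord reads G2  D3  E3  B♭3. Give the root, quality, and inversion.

The distinct note names are G, D, E, Bb. Stacked in thirds they read E–G–Bb–D, which is a half-diminished seventh chord on E.
With the third (G) in the bass, the chord is in first inversion (figured bass 6/5).

E half-diminished seventh, first inversion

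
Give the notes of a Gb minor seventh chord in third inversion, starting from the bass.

The chord tones are Gb–Bbb–Db–Fb. With the seventh (Fb) lowest for third inversion: Fb, Gb, Bbb, Db.

Fb, Gb, Bbb, Db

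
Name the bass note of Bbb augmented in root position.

The root of Bbb augmented (Bbb–Db–F) is Bbb; that is the bass in root position.

Bbb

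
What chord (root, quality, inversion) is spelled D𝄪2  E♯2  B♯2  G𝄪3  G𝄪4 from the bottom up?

E# major seventh, third inversion

The distinct note names are D##, E#, B#, G##. Stacked in thirds they read E#–G##–B#–D##, which is a major seventh chord on E#.
The lowest note is D##, the seventh of the chord, so this is third inversion (figured bass 4/2).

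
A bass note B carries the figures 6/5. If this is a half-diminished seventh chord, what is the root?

G#

The figures 6/5 mean the third of the chord is in the bass. If B is the third of a half-diminished seventh chord, the root is G# (chord tones G#–B–D–F#).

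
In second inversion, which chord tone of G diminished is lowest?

In second inversion the fifth is lowest. For G diminished (G–Bb–Db) that is Db.

Db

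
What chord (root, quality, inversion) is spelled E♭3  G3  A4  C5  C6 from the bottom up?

A half-diminished seventh, second inversion

The distinct note names are Eb, G, A, C. Stacked in thirds they read A–C–Eb–G, which is a half-diminished seventh chord on A.
The lowest note is Eb, the fifth of the chord, so this is second inversion (figured bass 4/3).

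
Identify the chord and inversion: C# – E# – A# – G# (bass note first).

A# minor seventh, first inversion

Reducing to letter names: C#, E#, A#, G#. These stack in thirds as A#–C#–E#–G# — an A# minor seventh chord.
The lowest note is C#, the third of the chord, so this is first inversion (figured bass 6/5).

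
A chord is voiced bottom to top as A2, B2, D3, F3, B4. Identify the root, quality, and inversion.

B half-diminished seventh, third inversion

The distinct note names are A, B, D, F. Stacked in thirds they read B–D–F–A, which is a half-diminished seventh chord on B.
The lowest note is A, the seventh of the chord, so this is third inversion (figured bass 4/2).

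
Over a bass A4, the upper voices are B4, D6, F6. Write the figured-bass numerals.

The notes A, B, D, F stack in thirds as B–D–F–A — a B half-diminished seventh chord. The bass A is the seventh, so this is third inversion: figured 4/2.

4/2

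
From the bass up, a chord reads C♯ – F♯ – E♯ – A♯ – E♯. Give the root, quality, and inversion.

The distinct note names are C#, F#, E#, A#. Stacked in thirds they read F#–A#–C#–E#, which is a major seventh chord on F#.
With the fifth (C#) in the bass, the chord is in second inversion (figured bass 4/3).

F# major seventh, second inversion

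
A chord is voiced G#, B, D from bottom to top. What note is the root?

G#

Reordering G#, B, D into stacked thirds gives G#–B–D; the bottom of that stack, G#, is the root.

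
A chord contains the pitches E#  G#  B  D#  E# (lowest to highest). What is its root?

E#

Reordering E#, G#, B, D# into stacked thirds gives E#–G#–B–D#; the bottom of that stack, E#, is the root.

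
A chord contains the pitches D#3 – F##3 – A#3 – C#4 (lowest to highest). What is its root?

D#

Reordering D#, F##, A#, C# into stacked thirds gives D#–F##–A#–C#; the bottom of that stack, D#, is the root.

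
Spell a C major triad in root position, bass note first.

The chord tones are C–E–G. With the root (C) lowest for root position: C, E, G.

C, E, G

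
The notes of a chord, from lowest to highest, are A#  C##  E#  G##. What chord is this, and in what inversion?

Reducing to letter names: A#, C##, E#, G##. These stack in thirds as A#–C##–E#–G## — an A# major seventh chord.
The lowest note is A#, the root of the chord, so this is root position (figured bass 7).

A# major seventh, root position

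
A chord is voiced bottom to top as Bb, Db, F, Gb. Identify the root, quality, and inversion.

Gb major seventh, first inversion

The pitch classes Bb, Db, F, Gb arrange in thirds as Gb–Bb–Db–F: a Gb major seventh chord.
With the third (Bb) in the bass, the chord is in first inversion (figured bass 6/5).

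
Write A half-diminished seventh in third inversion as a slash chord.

Aø7/G

Third inversion of A half-diminished seventh has the seventh (G) in the bass. As a slash chord: Aø7/G.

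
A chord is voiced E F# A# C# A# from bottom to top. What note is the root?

F#

Reordering E, F#, A#, C# into stacked thirds gives F#–A#–C#–E; the bottom of that stack, F#, is the root.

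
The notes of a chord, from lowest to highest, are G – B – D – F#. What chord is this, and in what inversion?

The pitch classes G, B, D, F# arrange in thirds as G–B–D–F#: a G major seventh chord.
The lowest note is G, the root of the chord, so this is root position (figured bass 7).

G major seventh, root position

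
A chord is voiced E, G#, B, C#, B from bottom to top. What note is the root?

E, G#, B, C# are the tones of a C# minor seventh chord (C#–E–G#–B), making C# the root.

C#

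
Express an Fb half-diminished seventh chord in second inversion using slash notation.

Fbø7/Cbb

Second inversion of Fb half-diminished seventh has the fifth (Cbb) in the bass. As a slash chord: Fbø7/Cbb.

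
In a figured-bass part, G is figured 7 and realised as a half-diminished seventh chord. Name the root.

The figures 7 mean the root of the chord is in the bass. If G is the root of a half-diminished seventh chord, the root is G (chord tones G–Bb–Db–F).

G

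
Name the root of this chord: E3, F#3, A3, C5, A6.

The distinct letter names are E, F#, A, C. Arranged as a stack of thirds they read F#–A–C–E, so F# is the root (an F# half-diminished seventh chord).

F#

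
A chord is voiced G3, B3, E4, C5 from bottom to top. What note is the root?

C

The distinct letter names are G, B, E, C. Arranged as a stack of thirds they read C–E–G–B, so C is the root (a C major seventh chord).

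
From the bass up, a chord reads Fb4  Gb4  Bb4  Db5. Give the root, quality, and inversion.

Gb dominant seventh, third inversion

Reducing to letter names: Fb, Gb, Bb, Db. These stack in thirds as Gb–Bb–Db–Fb — a Gb dominant seventh chord.
Fb is the seventh of Gb dominant seventh; seventh in the bass means third inversion (figured bass 4/2).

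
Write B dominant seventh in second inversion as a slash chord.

B7/F#

Second inversion of B dominant seventh has the fifth (F#) in the bass. As a slash chord: B7/F#.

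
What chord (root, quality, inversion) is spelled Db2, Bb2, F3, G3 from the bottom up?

G half-diminished seventh, second inversion

The pitch classes Db, Bb, F, G arrange in thirds as G–Bb–Db–F: a G half-diminished seventh chord.
Db is the fifth of G half-diminished seventh; fifth in the bass means second inversion (figured bass 4/3).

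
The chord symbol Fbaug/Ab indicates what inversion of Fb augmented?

Fbaug/Ab means Fb augmented with Ab in the bass. Ab is the third of Fb augmented (Fb–Ab–C), so this is first inversion.

first inversion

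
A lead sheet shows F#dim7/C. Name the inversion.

F#dim7/C means F# diminished seventh with C in the bass. C is the fifth of F# diminished seventh (F#–A–C–Eb), so this is second inversion.

second inversion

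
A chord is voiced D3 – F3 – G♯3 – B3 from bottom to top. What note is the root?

Reordering D, F, G#, B into stacked thirds gives G#–B–D–F; the bottom of that stack, G#, is the root.

G#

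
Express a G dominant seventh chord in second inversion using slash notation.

Second inversion of G dominant seventh has the fifth (D) in the bass. As a slash chord: G7/D.

G7/D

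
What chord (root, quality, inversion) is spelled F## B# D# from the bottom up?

B# minor, second inversion

Reducing to letter names: F##, B#, D#. These stack in thirds as B#–D#–F## — a B# minor triad.
F## is the fifth of B# minor; fifth in the bass means second inversion (figured bass 6/4).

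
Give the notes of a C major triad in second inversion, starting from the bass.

G, C, E

Spelling C major: C–E–G. In second inversion the fifth is bass, giving G, C, E from the bottom.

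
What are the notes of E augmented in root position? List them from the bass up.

Spelling E augmented: E–G#–B#. In root position the root is bass, giving E, G#, B# from the bottom.

E, G#, B#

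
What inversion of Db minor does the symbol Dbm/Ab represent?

Dbm/Ab means Db minor with Ab in the bass. Ab is the fifth of Db minor (Db–Fb–Ab), so this is second inversion.

second inversion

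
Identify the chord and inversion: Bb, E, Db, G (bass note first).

E diminished seventh, second inversion

Reducing to letter names: Bb, E, Db, G. These stack in thirds as E–G–Bb–Db — an E diminished seventh chord.
With the fifth (Bb) in the bass, the chord is in second inversion (figured bass 4/3).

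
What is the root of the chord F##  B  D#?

Reordering F##, B, D# into stacked thirds gives B–D#–F##; the bottom of that stack, B, is the root.

B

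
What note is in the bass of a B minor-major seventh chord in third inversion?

A#

In third inversion the seventh is lowest. For B minor-major seventh (B–D–F#–A#) that is A#.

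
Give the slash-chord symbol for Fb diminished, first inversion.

Fbdim/Abb

First inversion of Fb diminished has the third (Abb) in the bass. As a slash chord: Fbdim/Abb.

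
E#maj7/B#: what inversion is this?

E#maj7/B# means E# major seventh with B# in the bass. B# is the fifth of E# major seventh (E#–G##–B#–D##), so this is second inversion.

second inversion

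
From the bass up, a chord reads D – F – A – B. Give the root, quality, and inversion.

The pitch classes D, F, A, B arrange in thirds as B–D–F–A: a B half-diminished seventh chord.
With the third (D) in the bass, the chord is in first inversion (figured bass 6/5).

B half-diminished seventh, first inversion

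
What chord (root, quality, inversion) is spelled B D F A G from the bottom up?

G dominant ninth, first inversion

Reducing to letter names: B, D, F, A, G. These stack in thirds as G–B–D–F–A — a G dominant ninth chord.
The lowest note is B, the third of the chord, so this is first inversion.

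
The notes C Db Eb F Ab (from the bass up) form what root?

Db

C, Db, Eb, F, Ab are the tones of a Db major ninth chord (Db–F–Ab–C–Eb), making Db the root.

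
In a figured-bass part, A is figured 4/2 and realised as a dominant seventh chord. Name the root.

B

The figures 4/2 mean the seventh of the chord is in the bass. If A is the seventh of a dominant seventh chord, the root is B (chord tones B–D#–F#–A).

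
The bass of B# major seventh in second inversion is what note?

F##

The fifth of B# major seventh (B#–D##–F##–A##) is F##; that is the bass in second inversion.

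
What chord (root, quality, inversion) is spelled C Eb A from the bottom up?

Reducing to letter names: C, Eb, A. These stack in thirds as A–C–Eb — an A diminished triad.
The lowest note is C, the third of the chord, so this is first inversion (figured bass 6).

A diminished, first inversion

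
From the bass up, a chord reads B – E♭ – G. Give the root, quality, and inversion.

Eb augmented, second inversion

Reducing to letter names: B, Eb, G. These stack in thirds as Eb–G–B — an Eb augmented triad.
The lowest note is B, the fifth of the chord, so this is second inversion (figured bass 6/4).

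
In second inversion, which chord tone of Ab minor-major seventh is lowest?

In second inversion the fifth is lowest. For Ab minor-major seventh (Ab–Cb–Eb–G) that is Eb.

Eb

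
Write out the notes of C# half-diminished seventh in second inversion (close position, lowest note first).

The chord tones are C#–E–G–B. With the fifth (G) lowest for second inversion: G, B, C#, E.

G, B, C#, E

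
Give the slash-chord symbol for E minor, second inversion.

Second inversion of E minor has the fifth (B) in the bass. As a slash chord: Em/B.

Em/B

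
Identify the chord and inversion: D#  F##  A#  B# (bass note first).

B# minor seventh, first inversion

The pitch classes D#, F##, A#, B# arrange in thirds as B#–D#–F##–A#: a B# minor seventh chord.
D# is the third of B# minor seventh; third in the bass means first inversion (figured bass 6/5).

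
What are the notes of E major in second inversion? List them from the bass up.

B, E, G#

E major is E–G#–B. Second inversion puts the fifth (B) in the bass, with the remaining tones above: B, E, G#.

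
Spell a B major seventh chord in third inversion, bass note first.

A#, B, D#, F#

B major seventh is B–D#–F#–A#. Third inversion puts the seventh (A#) in the bass, with the remaining tones above: A#, B, D#, F#.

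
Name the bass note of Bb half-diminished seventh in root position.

Bb

Bb half-diminished seventh is Bb–Db–Fb–Ab. Root position places the root in the bass: Bb.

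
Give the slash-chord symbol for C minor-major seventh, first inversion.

First inversion of C minor-major seventh has the third (Eb) in the bass. As a slash chord: Cm(maj7)/Eb.

Cm(maj7)/Eb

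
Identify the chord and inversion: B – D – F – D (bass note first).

B diminished, root position

The distinct note names are B, D, F. Stacked in thirds they read B–D–F, which is a diminished triad on B.
B is the root of B diminished; root in the bass means root position (figured bass 5/3).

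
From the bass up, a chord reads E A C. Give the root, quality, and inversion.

A minor, second inversion

The distinct note names are E, A, C. Stacked in thirds they read A–C–E, which is a minor triad on A.
E is the fifth of A minor; fifth in the bass means second inversion (figured bass 6/4).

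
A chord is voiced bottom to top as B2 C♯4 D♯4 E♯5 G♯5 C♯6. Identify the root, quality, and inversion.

C# dominant ninth, third inversion

The distinct note names are B, C#, D#, E#, G#. Stacked in thirds they read C#–E#–G#–B–D#, which is a dominant ninth chord on C#.
B is the seventh of C# dominant ninth; seventh in the bass means third inversion.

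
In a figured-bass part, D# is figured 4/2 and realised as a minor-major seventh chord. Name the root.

E

The figures 4/2 mean the seventh of the chord is in the bass. If D# is the seventh of a minor-major seventh chord, the root is E (chord tones E–G–B–D#).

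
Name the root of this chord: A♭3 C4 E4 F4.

F

Ab, C, E, F are the tones of an F minor-major seventh chord (F–Ab–C–E), making F the root.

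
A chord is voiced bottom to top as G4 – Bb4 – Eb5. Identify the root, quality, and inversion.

Eb major, first inversion

The distinct note names are G, Bb, Eb. Stacked in thirds they read Eb–G–Bb, which is a major triad on Eb.
G is the third of Eb major; third in the bass means first inversion (figured bass 6).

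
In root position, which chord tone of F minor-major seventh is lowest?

F

The root of F minor-major seventh (F–Ab–C–E) is F; that is the bass in root position.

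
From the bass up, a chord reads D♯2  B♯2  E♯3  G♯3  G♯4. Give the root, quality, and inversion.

E# minor seventh, third inversion

The distinct note names are D#, B#, E#, G#. Stacked in thirds they read E#–G#–B#–D#, which is a minor seventh chord on E#.
The lowest note is D#, the seventh of the chord, so this is third inversion (figured bass 4/2).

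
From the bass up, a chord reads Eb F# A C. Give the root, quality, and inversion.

The distinct note names are Eb, F#, A, C. Stacked in thirds they read F#–A–C–Eb, which is a diminished seventh chord on F#.
The lowest note is Eb, the seventh of the chord, so this is third inversion (figured bass 4/2).

F# diminished seventh, third inversion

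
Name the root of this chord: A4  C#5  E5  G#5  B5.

Reordering A, C#, E, G#, B into stacked thirds gives A–C#–E–G#–B; the bottom of that stack, A, is the root.

A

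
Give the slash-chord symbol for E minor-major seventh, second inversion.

Second inversion of E minor-major seventh has the fifth (B) in the bass. As a slash chord: Em(maj7)/B.

Em(maj7)/B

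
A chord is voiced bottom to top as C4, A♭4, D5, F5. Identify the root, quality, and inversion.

D half-diminished seventh, third inversion

Reducing to letter names: C, Ab, D, F. These stack in thirds as D–F–Ab–C — a D half-diminished seventh chord.
C is the seventh of D half-diminished seventh; seventh in the bass means third inversion (figured bass 4/2).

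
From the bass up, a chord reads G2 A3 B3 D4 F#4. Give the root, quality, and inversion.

G major ninth, root position

Reducing to letter names: G, A, B, D, F#. These stack in thirds as G–B–D–F#–A — a G major ninth chord.
G is the root of G major ninth; root in the bass means root position.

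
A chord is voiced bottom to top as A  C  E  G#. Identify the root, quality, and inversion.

The distinct note names are A, C, E, G#. Stacked in thirds they read A–C–E–G#, which is a minor-major seventh chord on A.
With the root (A) in the bass, the chord is in root position (figured bass 7).

A minor-major seventh, root position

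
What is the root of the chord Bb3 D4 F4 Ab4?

The distinct letter names are Bb, D, F, Ab. Arranged as a stack of thirds they read Bb–D–F–Ab, so Bb is the root (a Bb dominant seventh chord).

Bb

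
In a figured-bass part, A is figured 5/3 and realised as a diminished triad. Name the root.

The figures 5/3 mean the root of the chord is in the bass. If A is the root of a diminished triad, the root is A (chord tones A–C–Eb).

A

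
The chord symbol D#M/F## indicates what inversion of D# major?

first inversion

D#M/F## means D# major with F## in the bass. F## is the third of D# major (D#–F##–A#), so this is first inversion.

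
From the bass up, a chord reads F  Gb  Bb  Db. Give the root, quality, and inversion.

Gb major seventh, third inversion

The pitch classes F, Gb, Bb, Db arrange in thirds as Gb–Bb–Db–F: a Gb major seventh chord.
F is the seventh of Gb major seventh; seventh in the bass means third inversion (figured bass 4/2).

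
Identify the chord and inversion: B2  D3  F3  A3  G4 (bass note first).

G dominant ninth, first inversion

The pitch classes B, D, F, A, G arrange in thirds as G–B–D–F–A: a G dominant ninth chord.
The lowest note is B, the third of the chord, so this is first inversion.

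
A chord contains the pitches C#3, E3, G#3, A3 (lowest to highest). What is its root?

The distinct letter names are C#, E, G#, A. Arranged as a stack of thirds they read A–C#–E–G#, so A is the root (an A major seventh chord).

A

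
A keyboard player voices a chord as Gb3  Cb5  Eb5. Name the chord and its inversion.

Cb major, second inversion

The pitch classes Gb, Cb, Eb arrange in thirds as Cb–Eb–Gb: a Cb major triad.
The lowest note is Gb, the fifth of the chord, so this is second inversion (figured bass 6/4).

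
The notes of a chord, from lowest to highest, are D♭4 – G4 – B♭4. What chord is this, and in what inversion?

G diminished, second inversion

The pitch classes Db, G, Bb arrange in thirds as G–Bb–Db: a G diminished triad.
The lowest note is Db, the fifth of the chord, so this is second inversion (figured bass 6/4).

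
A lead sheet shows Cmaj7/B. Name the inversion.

Cmaj7/B means C major seventh with B in the bass. B is the seventh of C major seventh (C–E–G–B), so this is third inversion.

third inversion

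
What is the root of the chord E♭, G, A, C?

Eb, G, A, C are the tones of an A half-diminished seventh chord (A–C–Eb–G), making A the root.

A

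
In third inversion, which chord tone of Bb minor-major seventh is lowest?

A

The seventh of Bb minor-major seventh (Bb–Db–F–A) is A; that is the bass in third inversion.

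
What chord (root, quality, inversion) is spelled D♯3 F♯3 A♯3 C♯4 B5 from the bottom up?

B major ninth, first inversion

The pitch classes D#, F#, A#, C#, B arrange in thirds as B–D#–F#–A#–C#: a B major ninth chord.
D# is the third of B major ninth; third in the bass means first inversion.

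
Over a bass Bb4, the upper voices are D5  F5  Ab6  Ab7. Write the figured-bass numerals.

7

The notes Bb, D, F, Ab stack in thirds as Bb–D–F–Ab — a Bb dominant seventh chord. The bass Bb is the root, so this is root position: figured 7.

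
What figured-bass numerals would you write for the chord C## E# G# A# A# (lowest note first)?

6/5

The notes C##, E#, G#, A# stack in thirds as A#–C##–E#–G# — an A# dominant seventh chord. The bass C## is the third, so this is first inversion: figured 6/5.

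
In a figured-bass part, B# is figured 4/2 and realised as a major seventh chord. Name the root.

C#

The figures 4/2 mean the seventh of the chord is in the bass. If B# is the seventh of a major seventh chord, the root is C# (chord tones C#–E#–G#–B#).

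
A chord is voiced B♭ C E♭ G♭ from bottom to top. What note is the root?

The distinct letter names are Bb, C, Eb, Gb. Arranged as a stack of thirds they read C–Eb–Gb–Bb, so C is the root (a C half-diminished seventh chord).

C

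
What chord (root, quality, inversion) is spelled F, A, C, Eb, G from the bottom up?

F dominant ninth, root position

Reducing to letter names: F, A, C, Eb, G. These stack in thirds as F–A–C–Eb–G — an F dominant ninth chord.
The lowest note is F, the root of the chord, so this is root position.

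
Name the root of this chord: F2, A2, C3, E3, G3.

F

Reordering F, A, C, E, G into stacked thirds gives F–A–C–E–G; the bottom of that stack, F, is the root.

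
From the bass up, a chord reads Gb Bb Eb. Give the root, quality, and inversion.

Eb minor, first inversion

The distinct note names are Gb, Bb, Eb. Stacked in thirds they read Eb–Gb–Bb, which is a minor triad on Eb.
The lowest note is Gb, the third of the chord, so this is first inversion (figured bass 6).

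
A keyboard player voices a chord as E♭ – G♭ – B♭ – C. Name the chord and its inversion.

Reducing to letter names: Eb, Gb, Bb, C. These stack in thirds as C–Eb–Gb–Bb — a C half-diminished seventh chord.
Eb is the third of C half-diminished seventh; third in the bass means first inversion (figured bass 6/5).

C half-diminished seventh, first inversion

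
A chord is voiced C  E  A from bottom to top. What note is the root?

A

The distinct letter names are C, E, A. Arranged as a stack of thirds they read A–C–E, so A is the root (an A minor triad).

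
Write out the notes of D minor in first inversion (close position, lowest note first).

F, A, D

Spelling D minor: D–F–A. In first inversion the third is bass, giving F, A, D from the bottom.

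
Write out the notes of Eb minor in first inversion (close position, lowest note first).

Eb minor is Eb–Gb–Bb. First inversion puts the third (Gb) in the bass, with the remaining tones above: Gb, Bb, Eb.

Gb, Bb, Eb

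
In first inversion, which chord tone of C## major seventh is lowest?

E##

The third of C## major seventh (C##–E##–G##–B##) is E##; that is the bass in first inversion.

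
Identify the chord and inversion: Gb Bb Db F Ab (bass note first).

Reducing to letter names: Gb, Bb, Db, F, Ab. These stack in thirds as Gb–Bb–Db–F–Ab — a Gb major ninth chord.
Gb is the root of Gb major ninth; root in the bass means root position.

Gb major ninth, root position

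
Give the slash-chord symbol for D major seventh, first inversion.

Dmaj7/F#

First inversion of D major seventh has the third (F#) in the bass. As a slash chord: Dmaj7/F#.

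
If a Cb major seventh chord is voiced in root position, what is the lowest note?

Cb major seventh is Cb–Eb–Gb–Bb. Root position places the root in the bass: Cb.

Cb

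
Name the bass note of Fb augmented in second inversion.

In second inversion the fifth is lowest. For Fb augmented (Fb–Ab–C) that is C.

C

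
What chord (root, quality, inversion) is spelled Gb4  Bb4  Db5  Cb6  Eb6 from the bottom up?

The distinct note names are Gb, Bb, Db, Cb, Eb. Stacked in thirds they read Cb–Eb–Gb–Bb–Db, which is a major ninth chord on Cb.
With the fifth (Gb) in the bass, the chord is in second inversion.

Cb major ninth, second inversion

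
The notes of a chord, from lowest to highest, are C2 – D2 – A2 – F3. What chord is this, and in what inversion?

The distinct note names are C, D, A, F. Stacked in thirds they read D–F–A–C, which is a minor seventh chord on D.
The lowest note is C, the seventh of the chord, so this is third inversion (figured bass 4/2).

D minor seventh, third inversion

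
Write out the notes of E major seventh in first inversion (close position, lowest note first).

G#, B, D#, E

The chord tones are E–G#–B–D#. With the third (G#) lowest for first inversion: G#, B, D#, E.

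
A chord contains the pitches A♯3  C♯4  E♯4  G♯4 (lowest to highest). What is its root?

A#

The distinct letter names are A#, C#, E#, G#. Arranged as a stack of thirds they read A#–C#–E#–G#, so A# is the root (an A# minor seventh chord).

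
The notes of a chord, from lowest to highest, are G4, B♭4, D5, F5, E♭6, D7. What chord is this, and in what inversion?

Reducing to letter names: G, Bb, D, F, Eb. These stack in thirds as Eb–G–Bb–D–F — an Eb major ninth chord.
The lowest note is G, the third of the chord, so this is first inversion.

Eb major ninth, first inversion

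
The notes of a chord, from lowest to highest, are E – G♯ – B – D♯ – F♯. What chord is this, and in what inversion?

Reducing to letter names: E, G#, B, D#, F#. These stack in thirds as E–G#–B–D#–F# — an E major ninth chord.
With the root (E) in the bass, the chord is in root position.

E major ninth, root position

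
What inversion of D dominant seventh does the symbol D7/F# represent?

D7/F# means D dominant seventh with F# in the bass. F# is the third of D dominant seventh (D–F#–A–C), so this is first inversion.

first inversion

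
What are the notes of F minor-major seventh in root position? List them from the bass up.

F, Ab, C, E

F minor-major seventh is F–Ab–C–E. Root position puts the root (F) in the bass, with the remaining tones above: F, Ab, C, E.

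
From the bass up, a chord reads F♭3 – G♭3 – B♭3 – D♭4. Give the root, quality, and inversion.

Gb dominant seventh, third inversion

The distinct note names are Fb, Gb, Bb, Db. Stacked in thirds they read Gb–Bb–Db–Fb, which is a dominant seventh chord on Gb.
With the seventh (Fb) in the bass, the chord is in third inversion (figured bass 4/2).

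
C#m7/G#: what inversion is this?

C#m7/G# means C# minor seventh with G# in the bass. G# is the fifth of C# minor seventh (C#–E–G#–B), so this is second inversion.

second inversion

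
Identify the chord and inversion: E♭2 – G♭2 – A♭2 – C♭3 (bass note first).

Reducing to letter names: Eb, Gb, Ab, Cb. These stack in thirds as Ab–Cb–Eb–Gb — an Ab minor seventh chord.
With the fifth (Eb) in the bass, the chord is in second inversion (figured bass 4/3).

Ab minor seventh, second inversion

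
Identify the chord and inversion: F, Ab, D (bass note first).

The distinct note names are F, Ab, D. Stacked in thirds they read D–F–Ab, which is a diminished triad on D.
With the third (F) in the bass, the chord is in first inversion (figured bass 6).

D diminished, first inversion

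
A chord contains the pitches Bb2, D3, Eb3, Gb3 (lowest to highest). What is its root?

Eb

The distinct letter names are Bb, D, Eb, Gb. Arranged as a stack of thirds they read Eb–Gb–Bb–D, so Eb is the root (an Eb minor-major seventh chord).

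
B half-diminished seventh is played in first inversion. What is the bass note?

The third of B half-diminished seventh (B–D–F–A) is D; that is the bass in first inversion.

D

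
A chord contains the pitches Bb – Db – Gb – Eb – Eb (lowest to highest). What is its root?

Eb

The distinct letter names are Bb, Db, Gb, Eb. Arranged as a stack of thirds they read Eb–Gb–Bb–Db, so Eb is the root (an Eb minor seventh chord).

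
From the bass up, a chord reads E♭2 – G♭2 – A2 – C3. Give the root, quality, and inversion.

A diminished seventh, second inversion

The pitch classes Eb, Gb, A, C arrange in thirds as A–C–Eb–Gb: an A diminished seventh chord.
The lowest note is Eb, the fifth of the chord, so this is second inversion (figured bass 4/3).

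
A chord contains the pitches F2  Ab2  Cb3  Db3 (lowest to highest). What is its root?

Db

F, Ab, Cb, Db are the tones of a Db dominant seventh chord (Db–F–Ab–Cb), making Db the root.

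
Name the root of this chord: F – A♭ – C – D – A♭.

F, Ab, C, D are the tones of a D half-diminished seventh chord (D–F–Ab–C), making D the root.

D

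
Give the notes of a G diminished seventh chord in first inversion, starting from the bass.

Bb, Db, Fb, G

The chord tones are G–Bb–Db–Fb. With the third (Bb) lowest for first inversion: Bb, Db, Fb, G.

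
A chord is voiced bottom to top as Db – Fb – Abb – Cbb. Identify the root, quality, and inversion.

Db diminished seventh, root position

The pitch classes Db, Fb, Abb, Cbb arrange in thirds as Db–Fb–Abb–Cbb: a Db diminished seventh chord.
With the root (Db) in the bass, the chord is in root position (figured bass 7).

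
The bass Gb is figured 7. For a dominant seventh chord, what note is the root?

Gb

The figures 7 mean the root of the chord is in the bass. If Gb is the root of a dominant seventh chord, the root is Gb (chord tones Gb–Bb–Db–Fb).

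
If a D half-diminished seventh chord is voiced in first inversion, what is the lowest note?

F

In first inversion the third is lowest. For D half-diminished seventh (D–F–Ab–C) that is F.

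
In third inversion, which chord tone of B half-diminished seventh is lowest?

A

In third inversion the seventh is lowest. For B half-diminished seventh (B–D–F–A) that is A.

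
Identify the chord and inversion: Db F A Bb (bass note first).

Bb minor-major seventh, first inversion

Reducing to letter names: Db, F, A, Bb. These stack in thirds as Bb–Db–F–A — a Bb minor-major seventh chord.
The lowest note is Db, the third of the chord, so this is first inversion (figured bass 6/5).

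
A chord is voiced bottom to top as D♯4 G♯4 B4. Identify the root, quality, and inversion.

G# minor, second inversion

The pitch classes D#, G#, B arrange in thirds as G#–B–D#: a G# minor triad.
With the fifth (D#) in the bass, the chord is in second inversion (figured bass 6/4).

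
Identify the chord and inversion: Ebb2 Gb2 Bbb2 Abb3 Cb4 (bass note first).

Abb major ninth, second inversion

The pitch classes Ebb, Gb, Bbb, Abb, Cb arrange in thirds as Abb–Cb–Ebb–Gb–Bbb: an Abb major ninth chord.
Ebb is the fifth of Abb major ninth; fifth in the bass means second inversion.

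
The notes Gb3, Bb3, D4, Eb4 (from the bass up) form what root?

Eb

The distinct letter names are Gb, Bb, D, Eb. Arranged as a stack of thirds they read Eb–Gb–Bb–D, so Eb is the root (an Eb minor-major seventh chord).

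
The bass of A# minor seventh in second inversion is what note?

E#

A# minor seventh is A#–C#–E#–G#. Second inversion places the fifth in the bass: E#.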